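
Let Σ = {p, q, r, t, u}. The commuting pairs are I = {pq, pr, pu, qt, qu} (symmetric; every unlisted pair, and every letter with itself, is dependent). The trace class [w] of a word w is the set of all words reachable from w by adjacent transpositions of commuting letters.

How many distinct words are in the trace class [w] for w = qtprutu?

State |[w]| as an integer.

7

piece 0:q — minimal
piece 1:t — minimal
piece 2:p rests on {1:t}
piece 3:r rests on {0:q, 1:t}
piece 4:u rests on {3:r}
piece 5:t rests on {2:p, 4:u}
piece 6:u rests on {5:t}
minimal pieces: {0:q, 1:t}
ways to finish when only these pieces remain (= sum over removing one remaining piece with nothing left below it):
  1 left: {6}→1
  2 left: {5,6}→1
  3 left: {2,5,6}→1  {4,5,6}→1
  4 left: {2,4,5,6}→2  {3,4,5,6}→1
  5 left: {0,3,4,5,6}→1  {2,3,4,5,6}→3
  placing 0:q first → 3 extensions
  placing 1:t first → 4 extensions
total linear extensions = 7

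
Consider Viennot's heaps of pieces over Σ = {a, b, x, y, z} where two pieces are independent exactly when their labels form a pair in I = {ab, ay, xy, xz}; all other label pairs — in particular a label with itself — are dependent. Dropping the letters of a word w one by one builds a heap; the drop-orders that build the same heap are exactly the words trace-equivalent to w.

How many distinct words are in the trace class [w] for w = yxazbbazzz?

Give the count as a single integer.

piece 0:y — minimal
piece 1:x — minimal
piece 2:a rests on {1:x}
piece 3:z rests on {0:y, 2:a}
piece 4:b rests on {3:z}
piece 5:b rests on {4:b}
piece 6:a rests on {3:z}
piece 7:z rests on {5:b, 6:a}
piece 8:z rests on {7:z}
piece 9:z rests on {8:z}
minimal pieces: {0:y, 1:x}
ways to finish when only these pieces remain (= sum over removing one remaining piece with nothing left below it):
  1 left: {9}→1
  2 left: {8,9}→1
  3 left: {7,8,9}→1
  4 left: {5,7,8,9}→1  {6,7,8,9}→1
  5 left: {4,5,7,8,9}→1  {5,6,7,8,9}→2
  6 left: {4,5,6,7,8,9}→3
  7 left: {3,4,5,6,7,8,9}→3
  8 left: {0,3,4,5,6,7,8,9}→3  {2,3,4,5,6,7,8,9}→3
  placing 0:y first → 3 extensions
  placing 1:x first → 6 extensions
total linear extensions = 9

9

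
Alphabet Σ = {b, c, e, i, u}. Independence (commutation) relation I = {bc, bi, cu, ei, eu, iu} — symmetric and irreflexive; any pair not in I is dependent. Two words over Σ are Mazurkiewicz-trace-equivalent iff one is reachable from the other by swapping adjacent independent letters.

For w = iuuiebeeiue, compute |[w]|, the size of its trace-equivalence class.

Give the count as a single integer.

0(i) covers ∅
1(u) covers ∅
2(u) covers 1:u
3(i) covers 0:i
4(e) covers ∅
5(b) covers 2:u, 4:e
6(e) covers 5:b
7(e) covers 6:e
8(i) covers 3:i
9(u) covers 5:b
10(e) covers 7:e
floor of heap: 0:i, 1:u, 4:e
completions by unplaced set U, small U first (add the entries for U minus each lowest piece of U):
  |U|=1: {8}:1  {9}:1  {10}:1
  |U|=2: {3,8}:1  {7,10}:1  {8,9}:2  {8,10}:2  {9,10}:2
  |U|=3: {0,3,8}:1  {3,8,9}:3  {3,8,10}:3  {6,7,10}:1  {7,8,10}:3  {7,9,10}:3  {8,9,10}:6
  |U|=4: {0,3,8,9}:4  {0,3,8,10}:4  {3,7,8,10}:6  {3,8,9,10}:12  {6,7,8,10}:4  {6,7,9,10}:4  {7,8,9,10}:12
  |U|=5: {0,3,7,8,10}:10  {0,3,8,9,10}:20  {3,6,7,8,10}:10  {3,7,8,9,10}:30  {5,6,7,9,10}:4  {6,7,8,9,10}:20
  |U|=6: {0,3,6,7,8,10}:20  {0,3,7,8,9,10}:60  {2,5,6,7,9,10}:4  {3,6,7,8,9,10}:60  {4,5,6,7,9,10}:4  {5,6,7,8,9,10}:24
  |U|=7: {0,3,6,7,8,9,10}:140  {1,2,5,6,7,9,10}:4  {2,4,5,6,7,9,10}:8  {2,5,6,7,8,9,10}:28  {3,5,6,7,8,9,10}:84  {4,5,6,7,8,9,10}:28
  |U|=8: {0,3,5,6,7,8,9,10}:224  {1,2,4,5,6,7,9,10}:12  {1,2,5,6,7,8,9,10}:32  {2,3,5,6,7,8,9,10}:112  {2,4,5,6,7,8,9,10}:64  {3,4,5,6,7,8,9,10}:112
  |U|=9: {0,2,3,5,6,7,8,9,10}:336  {0,3,4,5,6,7,8,9,10}:336  {1,2,3,5,6,7,8,9,10}:144  {1,2,4,5,6,7,8,9,10}:108  {2,3,4,5,6,7,8,9,10}:288
  start at 0(i): 540
  start at 1(u): 960
  start at 4(e): 480
sum over floor = 1980

1980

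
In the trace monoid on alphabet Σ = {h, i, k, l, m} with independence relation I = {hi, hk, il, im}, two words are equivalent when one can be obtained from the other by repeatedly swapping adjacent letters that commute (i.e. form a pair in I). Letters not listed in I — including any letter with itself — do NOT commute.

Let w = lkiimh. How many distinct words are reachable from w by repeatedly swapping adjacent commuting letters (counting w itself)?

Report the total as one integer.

6

0(l) covers ∅
1(k) covers 0:l
2(i) covers 1:k
3(i) covers 2:i
4(m) covers 1:k
5(h) covers 4:m
floor of heap: 0:l
completions by unplaced set U, small U first (add the entries for U minus each lowest piece of U):
  |U|=1: {3}:1  {5}:1
  |U|=2: {2,3}:1  {3,5}:2  {4,5}:1
  |U|=3: {2,3,5}:3  {3,4,5}:3
  |U|=4: {2,3,4,5}:6
  start at 0(l): 6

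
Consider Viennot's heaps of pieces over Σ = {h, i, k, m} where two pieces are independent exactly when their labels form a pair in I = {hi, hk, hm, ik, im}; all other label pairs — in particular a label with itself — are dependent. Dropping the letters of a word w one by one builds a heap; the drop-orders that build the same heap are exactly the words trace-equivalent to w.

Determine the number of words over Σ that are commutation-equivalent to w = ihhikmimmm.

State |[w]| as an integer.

2520

drop 0:i onto floor
drop 1:h onto floor
drop 2:h onto {1:h}
drop 3:i onto {0:i}
drop 4:k onto floor
drop 5:m onto {4:k}
drop 6:i onto {3:i}
drop 7:m onto {5:m}
drop 8:m onto {7:m}
drop 9:m onto {8:m}
ground layer = {0:i, 1:h, 4:k}
drop-orders for the pieces not yet dropped (sum over which currently-grounded one goes next):
  1 to go: {2} 1  {6} 1  {9} 1
  2 to go: {1,2} 1  {2,6} 2  {2,9} 2  {3,6} 1  {6,9} 2  {8,9} 1
  3 to go: {0,3,6} 1  {1,2,6} 3  {1,2,9} 3  {2,3,6} 3  {2,6,9} 6  {2,8,9} 3  {3,6,9} 3  {6,8,9} 3  {7,8,9} 1
  4 to go: {0,2,3,6} 4  {0,3,6,9} 4  {1,2,3,6} 6  {1,2,6,9} 12  {1,2,8,9} 6  {2,3,6,9} 12  {2,6,8,9} 12  {2,7,8,9} 4  {3,6,8,9} 6  {5,7,8,9} 1  {6,7,8,9} 4
  5 to go: {0,1,2,3,6} 10  {0,2,3,6,9} 20  {0,3,6,8,9} 10  {1,2,3,6,9} 30  {1,2,6,8,9} 30  {1,2,7,8,9} 10  {2,3,6,8,9} 30  {2,5,7,8,9} 5  {2,6,7,8,9} 20  {3,6,7,8,9} 10  {4,5,7,8,9} 1  {5,6,7,8,9} 5
  6 to go: {0,1,2,3,6,9} 60  {0,2,3,6,8,9} 60  {0,3,6,7,8,9} 20  {1,2,3,6,8,9} 90  {1,2,5,7,8,9} 15  {1,2,6,7,8,9} 60  {2,3,6,7,8,9} 60  {2,4,5,7,8,9} 6  {2,5,6,7,8,9} 30  {3,5,6,7,8,9} 15  {4,5,6,7,8,9} 6
  7 to go: {0,1,2,3,6,8,9} 210  {0,2,3,6,7,8,9} 140  {0,3,5,6,7,8,9} 35  {1,2,3,6,7,8,9} 210  {1,2,4,5,7,8,9} 21  {1,2,5,6,7,8,9} 105  {2,3,5,6,7,8,9} 105  {2,4,5,6,7,8,9} 42  {3,4,5,6,7,8,9} 21
  8 to go: {0,1,2,3,6,7,8,9} 560  {0,2,3,5,6,7,8,9} 280  {0,3,4,5,6,7,8,9} 56  {1,2,3,5,6,7,8,9} 420  {1,2,4,5,6,7,8,9} 168  {2,3,4,5,6,7,8,9} 168
  if 0:i drops first: 756 orders
  if 1:h drops first: 504 orders
  if 4:k drops first: 1260 orders
heap linearizations: 2520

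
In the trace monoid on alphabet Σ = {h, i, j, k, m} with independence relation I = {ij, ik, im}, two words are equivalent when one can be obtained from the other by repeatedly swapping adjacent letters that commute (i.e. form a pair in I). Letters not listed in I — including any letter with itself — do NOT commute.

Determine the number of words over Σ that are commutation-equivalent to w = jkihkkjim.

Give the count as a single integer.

0(j) covers ∅
1(k) covers 0:j
2(i) covers ∅
3(h) covers 1:k, 2:i
4(k) covers 3:h
5(k) covers 4:k
6(j) covers 5:k
7(i) covers 3:h
8(m) covers 6:j
floor of heap: 0:j, 2:i
completions by unplaced set U, small U first (add the entries for U minus each lowest piece of U):
  |U|=1: {7}:1  {8}:1
  |U|=2: {6,8}:1  {7,8}:2
  |U|=3: {5,6,8}:1  {6,7,8}:3
  |U|=4: {4,5,6,8}:1  {5,6,7,8}:4
  |U|=5: {4,5,6,7,8}:5
  |U|=6: {3,4,5,6,7,8}:5
  |U|=7: {1,3,4,5,6,7,8}:5  {2,3,4,5,6,7,8}:5
  start at 0(j): 10
  start at 2(i): 5
sum over floor = 15

15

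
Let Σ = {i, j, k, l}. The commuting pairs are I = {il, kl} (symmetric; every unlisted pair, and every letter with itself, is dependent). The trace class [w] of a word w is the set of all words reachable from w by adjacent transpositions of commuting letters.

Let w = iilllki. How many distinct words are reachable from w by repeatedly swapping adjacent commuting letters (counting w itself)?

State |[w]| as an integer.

drop 0:i onto floor
drop 1:i onto {0:i}
drop 2:l onto floor
drop 3:l onto {2:l}
drop 4:l onto {3:l}
drop 5:k onto {1:i}
drop 6:i onto {5:k}
ground layer = {0:i, 2:l}
drop-orders for the pieces not yet dropped (sum over which currently-grounded one goes next):
  1 to go: {4} 1  {6} 1
  2 to go: {3,4} 1  {4,6} 2  {5,6} 1
  3 to go: {1,5,6} 1  {2,3,4} 1  {3,4,6} 3  {4,5,6} 3
  4 to go: {0,1,5,6} 1  {1,4,5,6} 4  {2,3,4,6} 4  {3,4,5,6} 6
  5 to go: {0,1,4,5,6} 5  {1,3,4,5,6} 10  {2,3,4,5,6} 10
  if 0:i drops first: 20 orders
  if 2:l drops first: 15 orders
heap linearizations: 35

35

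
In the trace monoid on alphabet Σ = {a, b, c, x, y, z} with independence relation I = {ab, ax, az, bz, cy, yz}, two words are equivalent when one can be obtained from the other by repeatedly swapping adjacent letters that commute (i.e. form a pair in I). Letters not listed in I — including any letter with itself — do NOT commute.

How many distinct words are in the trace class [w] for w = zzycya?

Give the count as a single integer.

10

piece 0:z — minimal
piece 1:z rests on {0:z}
piece 2:y — minimal
piece 3:c rests on {1:z}
piece 4:y rests on {2:y}
piece 5:a rests on {3:c, 4:y}
minimal pieces: {0:z, 2:y}
ways to finish when only these pieces remain (= sum over removing one remaining piece with nothing left below it):
  1 left: {5}→1
  2 left: {3,5}→1  {4,5}→1
  3 left: {1,3,5}→1  {2,4,5}→1  {3,4,5}→2
  4 left: {0,1,3,5}→1  {1,3,4,5}→3  {2,3,4,5}→3
  placing 0:z first → 6 extensions
  placing 2:y first → 4 extensions
total linear extensions = 10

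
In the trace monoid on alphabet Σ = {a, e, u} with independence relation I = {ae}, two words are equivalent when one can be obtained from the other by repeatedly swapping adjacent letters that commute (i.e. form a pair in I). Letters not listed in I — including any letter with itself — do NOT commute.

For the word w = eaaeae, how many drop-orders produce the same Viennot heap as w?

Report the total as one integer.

0(e) covers ∅
1(a) covers ∅
2(a) covers 1:a
3(e) covers 0:e
4(a) covers 2:a
5(e) covers 3:e
floor of heap: 0:e, 1:a
completions by unplaced set U, small U first (add the entries for U minus each lowest piece of U):
  |U|=1: {4}:1  {5}:1
  |U|=2: {2,4}:1  {3,5}:1  {4,5}:2
  |U|=3: {0,3,5}:1  {1,2,4}:1  {2,4,5}:3  {3,4,5}:3
  |U|=4: {0,3,4,5}:4  {1,2,4,5}:4  {2,3,4,5}:6
  start at 0(e): 10
  start at 1(a): 10
sum over floor = 20

20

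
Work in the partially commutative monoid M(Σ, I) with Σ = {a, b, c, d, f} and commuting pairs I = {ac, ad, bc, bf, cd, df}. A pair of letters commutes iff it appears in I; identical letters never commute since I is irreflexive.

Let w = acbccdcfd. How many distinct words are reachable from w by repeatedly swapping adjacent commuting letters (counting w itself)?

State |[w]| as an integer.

125

0(a) covers ∅
1(c) covers ∅
2(b) covers 0:a
3(c) covers 1:c
4(c) covers 3:c
5(d) covers 2:b
6(c) covers 4:c
7(f) covers 0:a, 6:c
8(d) covers 5:d
floor of heap: 0:a, 1:c
completions by unplaced set U, small U first (add the entries for U minus each lowest piece of U):
  |U|=1: {7}:1  {8}:1
  |U|=2: {5,8}:1  {6,7}:1  {7,8}:2
  |U|=3: {2,5,8}:1  {4,6,7}:1  {5,7,8}:3  {6,7,8}:3
  |U|=4: {2,5,7,8}:4  {3,4,6,7}:1  {4,6,7,8}:4  {5,6,7,8}:6
  |U|=5: {0,2,5,7,8}:4  {1,3,4,6,7}:1  {2,5,6,7,8}:10  {3,4,6,7,8}:5  {4,5,6,7,8}:10
  |U|=6: {0,2,5,6,7,8}:14  {1,3,4,6,7,8}:6  {2,4,5,6,7,8}:20  {3,4,5,6,7,8}:15
  |U|=7: {0,2,4,5,6,7,8}:34  {1,3,4,5,6,7,8}:21  {2,3,4,5,6,7,8}:35
  start at 0(a): 56
  start at 1(c): 69
sum over floor = 125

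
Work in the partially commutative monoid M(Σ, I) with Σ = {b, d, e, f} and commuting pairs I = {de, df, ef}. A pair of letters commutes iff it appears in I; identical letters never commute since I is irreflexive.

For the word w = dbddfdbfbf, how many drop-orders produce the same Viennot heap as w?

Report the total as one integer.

0(d) covers ∅
1(b) covers 0:d
2(d) covers 1:b
3(d) covers 2:d
4(f) covers 1:b
5(d) covers 3:d
6(b) covers 4:f, 5:d
7(f) covers 6:b
8(b) covers 7:f
9(f) covers 8:b
floor of heap: 0:d
completions by unplaced set U, small U first (add the entries for U minus each lowest piece of U):
  |U|=1: {9}:1
  |U|=2: {8,9}:1
  |U|=3: {7,8,9}:1
  |U|=4: {6,7,8,9}:1
  |U|=5: {4,6,7,8,9}:1  {5,6,7,8,9}:1
  |U|=6: {3,5,6,7,8,9}:1  {4,5,6,7,8,9}:2
  |U|=7: {2,3,5,6,7,8,9}:1  {3,4,5,6,7,8,9}:3
  |U|=8: {2,3,4,5,6,7,8,9}:4
  start at 0(d): 4

4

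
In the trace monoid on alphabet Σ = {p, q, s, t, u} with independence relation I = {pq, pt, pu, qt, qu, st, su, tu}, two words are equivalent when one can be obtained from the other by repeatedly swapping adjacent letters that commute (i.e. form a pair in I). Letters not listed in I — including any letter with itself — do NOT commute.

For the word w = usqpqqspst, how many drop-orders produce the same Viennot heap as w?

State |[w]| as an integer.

360

#0=u has no predecessor
#1=s has no predecessor
#2=q depends on [1:s]
#3=p depends on [1:s]
#4=q depends on [2:q]
#5=q depends on [4:q]
#6=s depends on [3:p, 5:q]
#7=p depends on [6:s]
#8=s depends on [7:p]
#9=t has no predecessor
sources: [0:u, 1:s, 9:t]
N(rest) = Σ N(rest − s) over sources s of rest; N(one piece) = 1:
  size 1 → [0]=1  [8]=1  [9]=1
  size 2 → [0,8]=2  [0,9]=2  [7,8]=1  [8,9]=2
  size 3 → [0,7,8]=3  [0,8,9]=6  [6,7,8]=1  [7,8,9]=3
  size 4 → [0,6,7,8]=4  [0,7,8,9]=12  [3,6,7,8]=1  [5,6,7,8]=1  [6,7,8,9]=4
  size 5 → [0,3,6,7,8]=5  [0,5,6,7,8]=5  [0,6,7,8,9]=20  [3,5,6,7,8]=2  [3,6,7,8,9]=5  [4,5,6,7,8]=1  [5,6,7,8,9]=5
  size 6 → [0,3,5,6,7,8]=12  [0,3,6,7,8,9]=30  [0,4,5,6,7,8]=6  [0,5,6,7,8,9]=30  [2,4,5,6,7,8]=1  [3,4,5,6,7,8]=3  [3,5,6,7,8,9]=12  [4,5,6,7,8,9]=6
  size 7 → [0,2,4,5,6,7,8]=7  [0,3,4,5,6,7,8]=21  [0,3,5,6,7,8,9]=84  [0,4,5,6,7,8,9]=42  [2,3,4,5,6,7,8]=4  [2,4,5,6,7,8,9]=7  [3,4,5,6,7,8,9]=21
  size 8 → [0,2,3,4,5,6,7,8]=32  [0,2,4,5,6,7,8,9]=56  [0,3,4,5,6,7,8,9]=168  [1,2,3,4,5,6,7,8]=4  [2,3,4,5,6,7,8,9]=32
  first=0(u) contributes 36
  first=1(s) contributes 288
  first=9(t) contributes 36
|[w]| = 360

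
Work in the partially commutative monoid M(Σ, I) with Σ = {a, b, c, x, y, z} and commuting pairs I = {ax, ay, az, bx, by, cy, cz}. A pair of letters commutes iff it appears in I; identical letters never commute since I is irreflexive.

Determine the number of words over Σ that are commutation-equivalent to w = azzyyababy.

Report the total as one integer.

186

piece 0:a — minimal
piece 1:z — minimal
piece 2:z rests on {1:z}
piece 3:y rests on {2:z}
piece 4:y rests on {3:y}
piece 5:a rests on {0:a}
piece 6:b rests on {2:z, 5:a}
piece 7:a rests on {6:b}
piece 8:b rests on {7:a}
piece 9:y rests on {4:y}
minimal pieces: {0:a, 1:z}
ways to finish when only these pieces remain (= sum over removing one remaining piece with nothing left below it):
  1 left: {8}→1  {9}→1
  2 left: {4,9}→1  {7,8}→1  {8,9}→2
  3 left: {3,4,9}→1  {4,8,9}→3  {6,7,8}→1  {7,8,9}→3
  4 left: {3,4,8,9}→4  {4,7,8,9}→6  {5,6,7,8}→1  {6,7,8,9}→4
  5 left: {0,5,6,7,8}→1  {3,4,7,8,9}→10  {4,6,7,8,9}→10  {5,6,7,8,9}→5
  6 left: {0,5,6,7,8,9}→6  {3,4,6,7,8,9}→20  {4,5,6,7,8,9}→15
  7 left: {0,4,5,6,7,8,9}→21  {2,3,4,6,7,8,9}→20  {3,4,5,6,7,8,9}→35
  8 left: {0,3,4,5,6,7,8,9}→56  {1,2,3,4,6,7,8,9}→20  {2,3,4,5,6,7,8,9}→55
  placing 0:a first → 75 extensions
  placing 1:z first → 111 extensions
total linear extensions = 186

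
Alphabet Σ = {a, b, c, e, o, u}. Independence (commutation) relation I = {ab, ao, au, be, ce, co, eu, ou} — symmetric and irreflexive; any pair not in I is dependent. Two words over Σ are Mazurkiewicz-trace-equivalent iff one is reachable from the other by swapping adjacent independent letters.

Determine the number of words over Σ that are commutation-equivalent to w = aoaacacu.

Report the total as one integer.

0(a) covers ∅
1(o) covers ∅
2(a) covers 0:a
3(a) covers 2:a
4(c) covers 3:a
5(a) covers 4:c
6(c) covers 5:a
7(u) covers 6:c
floor of heap: 0:a, 1:o
completions by unplaced set U, small U first (add the entries for U minus each lowest piece of U):
  |U|=1: {1}:1  {7}:1
  |U|=2: {1,7}:2  {6,7}:1
  |U|=3: {1,6,7}:3  {5,6,7}:1
  |U|=4: {1,5,6,7}:4  {4,5,6,7}:1
  |U|=5: {1,4,5,6,7}:5  {3,4,5,6,7}:1
  |U|=6: {1,3,4,5,6,7}:6  {2,3,4,5,6,7}:1
  start at 0(a): 7
  start at 1(o): 1
sum over floor = 8

8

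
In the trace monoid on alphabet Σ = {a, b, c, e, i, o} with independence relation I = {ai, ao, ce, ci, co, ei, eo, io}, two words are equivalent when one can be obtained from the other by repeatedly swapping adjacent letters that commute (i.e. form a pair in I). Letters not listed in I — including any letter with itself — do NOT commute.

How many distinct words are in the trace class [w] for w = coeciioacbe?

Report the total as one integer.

0(c) covers ∅
1(o) covers ∅
2(e) covers ∅
3(c) covers 0:c
4(i) covers ∅
5(i) covers 4:i
6(o) covers 1:o
7(a) covers 2:e, 3:c
8(c) covers 7:a
9(b) covers 5:i, 6:o, 8:c
10(e) covers 9:b
floor of heap: 0:c, 1:o, 2:e, 4:i
completions by unplaced set U, small U first (add the entries for U minus each lowest piece of U):
  |U|=1: {10}:1
  |U|=2: {9,10}:1
  |U|=3: {5,9,10}:1  {6,9,10}:1  {8,9,10}:1
  |U|=4: {1,6,9,10}:1  {4,5,9,10}:1  {5,6,9,10}:2  {5,8,9,10}:2  {6,8,9,10}:2  {7,8,9,10}:1
  |U|=5: {1,5,6,9,10}:3  {1,6,8,9,10}:3  {2,7,8,9,10}:1  {3,7,8,9,10}:1  {4,5,6,9,10}:3  {4,5,8,9,10}:3  {5,6,8,9,10}:6  {5,7,8,9,10}:3  {6,7,8,9,10}:3
  |U|=6: {0,3,7,8,9,10}:1  {1,4,5,6,9,10}:6  {1,5,6,8,9,10}:12  {1,6,7,8,9,10}:6  {2,3,7,8,9,10}:2  {2,5,7,8,9,10}:4  {2,6,7,8,9,10}:4  {3,5,7,8,9,10}:4  {3,6,7,8,9,10}:4  {4,5,6,8,9,10}:12  {4,5,7,8,9,10}:6  {5,6,7,8,9,10}:12
  |U|=7: {0,2,3,7,8,9,10}:3  {0,3,5,7,8,9,10}:5  {0,3,6,7,8,9,10}:5  {1,2,6,7,8,9,10}:10  {1,3,6,7,8,9,10}:10  {1,4,5,6,8,9,10}:30  {1,5,6,7,8,9,10}:30  {2,3,5,7,8,9,10}:10  {2,3,6,7,8,9,10}:10  {2,4,5,7,8,9,10}:10  {2,5,6,7,8,9,10}:20  {3,4,5,7,8,9,10}:10  {3,5,6,7,8,9,10}:20  {4,5,6,7,8,9,10}:30
  |U|=8: {0,1,3,6,7,8,9,10}:15  {0,2,3,5,7,8,9,10}:18  {0,2,3,6,7,8,9,10}:18  {0,3,4,5,7,8,9,10}:15  {0,3,5,6,7,8,9,10}:30  {1,2,3,6,7,8,9,10}:30  {1,2,5,6,7,8,9,10}:60  {1,3,5,6,7,8,9,10}:60  {1,4,5,6,7,8,9,10}:90  {2,3,4,5,7,8,9,10}:30  {2,3,5,6,7,8,9,10}:60  {2,4,5,6,7,8,9,10}:60  {3,4,5,6,7,8,9,10}:60
  |U|=9: {0,1,2,3,6,7,8,9,10}:63  {0,1,3,5,6,7,8,9,10}:105  {0,2,3,4,5,7,8,9,10}:63  {0,2,3,5,6,7,8,9,10}:126  {0,3,4,5,6,7,8,9,10}:105  {1,2,3,5,6,7,8,9,10}:210  {1,2,4,5,6,7,8,9,10}:210  {1,3,4,5,6,7,8,9,10}:210  {2,3,4,5,6,7,8,9,10}:210
  start at 0(c): 840
  start at 1(o): 504
  start at 2(e): 420
  start at 4(i): 504
sum over floor = 2268

2268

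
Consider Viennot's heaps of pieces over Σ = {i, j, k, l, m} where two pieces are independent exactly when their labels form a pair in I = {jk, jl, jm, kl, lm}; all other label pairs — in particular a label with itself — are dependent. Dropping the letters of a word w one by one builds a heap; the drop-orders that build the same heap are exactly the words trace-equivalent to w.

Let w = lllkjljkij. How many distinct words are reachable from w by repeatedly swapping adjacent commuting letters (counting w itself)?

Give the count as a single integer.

0(l) covers ∅
1(l) covers 0:l
2(l) covers 1:l
3(k) covers ∅
4(j) covers ∅
5(l) covers 2:l
6(j) covers 4:j
7(k) covers 3:k
8(i) covers 5:l, 6:j, 7:k
9(j) covers 8:i
floor of heap: 0:l, 3:k, 4:j
completions by unplaced set U, small U first (add the entries for U minus each lowest piece of U):
  |U|=1: {9}:1
  |U|=2: {8,9}:1
  |U|=3: {5,8,9}:1  {6,8,9}:1  {7,8,9}:1
  |U|=4: {2,5,8,9}:1  {3,7,8,9}:1  {4,6,8,9}:1  {5,6,8,9}:2  {5,7,8,9}:2  {6,7,8,9}:2
  |U|=5: {1,2,5,8,9}:1  {2,5,6,8,9}:3  {2,5,7,8,9}:3  {3,5,7,8,9}:3  {3,6,7,8,9}:3  {4,5,6,8,9}:3  {4,6,7,8,9}:3  {5,6,7,8,9}:6
  |U|=6: {0,1,2,5,8,9}:1  {1,2,5,6,8,9}:4  {1,2,5,7,8,9}:4  {2,3,5,7,8,9}:6  {2,4,5,6,8,9}:6  {2,5,6,7,8,9}:12  {3,4,6,7,8,9}:6  {3,5,6,7,8,9}:12  {4,5,6,7,8,9}:12
  |U|=7: {0,1,2,5,6,8,9}:5  {0,1,2,5,7,8,9}:5  {1,2,3,5,7,8,9}:10  {1,2,4,5,6,8,9}:10  {1,2,5,6,7,8,9}:20  {2,3,5,6,7,8,9}:30  {2,4,5,6,7,8,9}:30  {3,4,5,6,7,8,9}:30
  |U|=8: {0,1,2,3,5,7,8,9}:15  {0,1,2,4,5,6,8,9}:15  {0,1,2,5,6,7,8,9}:30  {1,2,3,5,6,7,8,9}:60  {1,2,4,5,6,7,8,9}:60  {2,3,4,5,6,7,8,9}:90
  start at 0(l): 210
  start at 3(k): 105
  start at 4(j): 105
sum over floor = 420

420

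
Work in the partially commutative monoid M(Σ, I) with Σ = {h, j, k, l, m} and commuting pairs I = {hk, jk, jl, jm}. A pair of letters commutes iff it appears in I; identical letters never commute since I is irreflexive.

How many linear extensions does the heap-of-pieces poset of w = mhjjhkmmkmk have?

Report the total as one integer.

5

0(m) covers ∅
1(h) covers 0:m
2(j) covers 1:h
3(j) covers 2:j
4(h) covers 3:j
5(k) covers 0:m
6(m) covers 4:h, 5:k
7(m) covers 6:m
8(k) covers 7:m
9(m) covers 8:k
10(k) covers 9:m
floor of heap: 0:m
completions by unplaced set U, small U first (add the entries for U minus each lowest piece of U):
  |U|=1: {10}:1
  |U|=2: {9,10}:1
  |U|=3: {8,9,10}:1
  |U|=4: {7,8,9,10}:1
  |U|=5: {6,7,8,9,10}:1
  |U|=6: {4,6,7,8,9,10}:1  {5,6,7,8,9,10}:1
  |U|=7: {3,4,6,7,8,9,10}:1  {4,5,6,7,8,9,10}:2
  |U|=8: {2,3,4,6,7,8,9,10}:1  {3,4,5,6,7,8,9,10}:3
  |U|=9: {1,2,3,4,6,7,8,9,10}:1  {2,3,4,5,6,7,8,9,10}:4
  start at 0(m): 5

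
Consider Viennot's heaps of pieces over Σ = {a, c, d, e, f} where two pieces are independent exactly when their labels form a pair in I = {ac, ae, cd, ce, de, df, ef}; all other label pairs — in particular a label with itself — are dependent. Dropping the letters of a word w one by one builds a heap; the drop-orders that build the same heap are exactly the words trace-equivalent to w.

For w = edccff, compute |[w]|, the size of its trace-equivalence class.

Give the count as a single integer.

#0=e has no predecessor
#1=d has no predecessor
#2=c has no predecessor
#3=c depends on [2:c]
#4=f depends on [3:c]
#5=f depends on [4:f]
sources: [0:e, 1:d, 2:c]
N(rest) = Σ N(rest − s) over sources s of rest; N(one piece) = 1:
  size 1 → [0]=1  [1]=1  [5]=1
  size 2 → [0,1]=2  [0,5]=2  [1,5]=2  [4,5]=1
  size 3 → [0,1,5]=6  [0,4,5]=3  [1,4,5]=3  [3,4,5]=1
  size 4 → [0,1,4,5]=12  [0,3,4,5]=4  [1,3,4,5]=4  [2,3,4,5]=1
  first=0(e) contributes 5
  first=1(d) contributes 5
  first=2(c) contributes 20
|[w]| = 30

30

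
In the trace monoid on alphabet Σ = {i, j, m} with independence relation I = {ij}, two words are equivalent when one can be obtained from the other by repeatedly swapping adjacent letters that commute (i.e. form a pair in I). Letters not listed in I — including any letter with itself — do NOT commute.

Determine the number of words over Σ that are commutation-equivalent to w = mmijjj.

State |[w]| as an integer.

#0=m has no predecessor
#1=m depends on [0:m]
#2=i depends on [1:m]
#3=j depends on [1:m]
#4=j depends on [3:j]
#5=j depends on [4:j]
sources: [0:m]
N(rest) = Σ N(rest − s) over sources s of rest; N(one piece) = 1:
  size 1 → [2]=1  [5]=1
  size 2 → [2,5]=2  [4,5]=1
  size 3 → [2,4,5]=3  [3,4,5]=1
  size 4 → [2,3,4,5]=4
  first=0(m) contributes 4

4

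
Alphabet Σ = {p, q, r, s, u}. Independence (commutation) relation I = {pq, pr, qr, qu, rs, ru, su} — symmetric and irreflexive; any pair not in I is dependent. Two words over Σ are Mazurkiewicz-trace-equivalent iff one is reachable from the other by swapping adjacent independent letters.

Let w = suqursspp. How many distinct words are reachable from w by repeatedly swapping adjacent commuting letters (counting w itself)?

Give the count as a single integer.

135

0(s) covers ∅
1(u) covers ∅
2(q) covers 0:s
3(u) covers 1:u
4(r) covers ∅
5(s) covers 2:q
6(s) covers 5:s
7(p) covers 3:u, 6:s
8(p) covers 7:p
floor of heap: 0:s, 1:u, 4:r
completions by unplaced set U, small U first (add the entries for U minus each lowest piece of U):
  |U|=1: {4}:1  {8}:1
  |U|=2: {4,8}:2  {7,8}:1
  |U|=3: {3,7,8}:1  {4,7,8}:3  {6,7,8}:1
  |U|=4: {1,3,7,8}:1  {3,4,7,8}:4  {3,6,7,8}:2  {4,6,7,8}:4  {5,6,7,8}:1
  |U|=5: {1,3,4,7,8}:5  {1,3,6,7,8}:3  {2,5,6,7,8}:1  {3,4,6,7,8}:10  {3,5,6,7,8}:3  {4,5,6,7,8}:5
  |U|=6: {0,2,5,6,7,8}:1  {1,3,4,6,7,8}:18  {1,3,5,6,7,8}:6  {2,3,5,6,7,8}:4  {2,4,5,6,7,8}:6  {3,4,5,6,7,8}:18
  |U|=7: {0,2,3,5,6,7,8}:5  {0,2,4,5,6,7,8}:7  {1,2,3,5,6,7,8}:10  {1,3,4,5,6,7,8}:42  {2,3,4,5,6,7,8}:28
  start at 0(s): 80
  start at 1(u): 40
  start at 4(r): 15
sum over floor = 135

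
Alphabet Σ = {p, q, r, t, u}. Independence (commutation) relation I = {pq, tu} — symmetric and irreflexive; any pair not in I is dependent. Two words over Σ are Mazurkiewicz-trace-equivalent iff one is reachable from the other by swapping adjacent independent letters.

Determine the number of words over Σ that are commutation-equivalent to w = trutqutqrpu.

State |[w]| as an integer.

4

drop 0:t onto floor
drop 1:r onto {0:t}
drop 2:u onto {1:r}
drop 3:t onto {1:r}
drop 4:q onto {2:u, 3:t}
drop 5:u onto {4:q}
drop 6:t onto {4:q}
drop 7:q onto {5:u, 6:t}
drop 8:r onto {7:q}
drop 9:p onto {8:r}
drop 10:u onto {9:p}
ground layer = {0:t}
drop-orders for the pieces not yet dropped (sum over which currently-grounded one goes next):
  1 to go: {10} 1
  2 to go: {9,10} 1
  3 to go: {8,9,10} 1
  4 to go: {7,8,9,10} 1
  5 to go: {5,7,8,9,10} 1  {6,7,8,9,10} 1
  6 to go: {5,6,7,8,9,10} 2
  7 to go: {4,5,6,7,8,9,10} 2
  8 to go: {2,4,5,6,7,8,9,10} 2  {3,4,5,6,7,8,9,10} 2
  9 to go: {2,3,4,5,6,7,8,9,10} 4
  if 0:t drops first: 4 orders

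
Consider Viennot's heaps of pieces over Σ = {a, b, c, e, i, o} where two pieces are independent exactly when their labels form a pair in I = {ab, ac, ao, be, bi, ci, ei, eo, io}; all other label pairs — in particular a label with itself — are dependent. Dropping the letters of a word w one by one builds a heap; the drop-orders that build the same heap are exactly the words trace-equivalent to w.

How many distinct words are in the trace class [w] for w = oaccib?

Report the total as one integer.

#0=o has no predecessor
#1=a has no predecessor
#2=c depends on [0:o]
#3=c depends on [2:c]
#4=i depends on [1:a]
#5=b depends on [3:c]
sources: [0:o, 1:a]
N(rest) = Σ N(rest − s) over sources s of rest; N(one piece) = 1:
  size 1 → [4]=1  [5]=1
  size 2 → [1,4]=1  [3,5]=1  [4,5]=2
  size 3 → [1,4,5]=3  [2,3,5]=1  [3,4,5]=3
  size 4 → [0,2,3,5]=1  [1,3,4,5]=6  [2,3,4,5]=4
  first=0(o) contributes 10
  first=1(a) contributes 5
|[w]| = 15

15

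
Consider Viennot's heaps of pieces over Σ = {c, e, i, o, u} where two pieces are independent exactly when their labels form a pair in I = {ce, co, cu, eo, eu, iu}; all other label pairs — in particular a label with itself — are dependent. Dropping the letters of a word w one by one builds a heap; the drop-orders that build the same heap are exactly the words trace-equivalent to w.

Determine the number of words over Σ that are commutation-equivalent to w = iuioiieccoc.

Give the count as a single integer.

drop 0:i onto floor
drop 1:u onto floor
drop 2:i onto {0:i}
drop 3:o onto {1:u, 2:i}
drop 4:i onto {3:o}
drop 5:i onto {4:i}
drop 6:e onto {5:i}
drop 7:c onto {5:i}
drop 8:c onto {7:c}
drop 9:o onto {5:i}
drop 10:c onto {8:c}
ground layer = {0:i, 1:u}
drop-orders for the pieces not yet dropped (sum over which currently-grounded one goes next):
  1 to go: {6} 1  {9} 1  {10} 1
  2 to go: {6,9} 2  {6,10} 2  {8,10} 1  {9,10} 2
  3 to go: {6,8,10} 3  {6,9,10} 6  {7,8,10} 1  {8,9,10} 3
  4 to go: {6,7,8,10} 4  {6,8,9,10} 12  {7,8,9,10} 4
  5 to go: {6,7,8,9,10} 20
  6 to go: {5,6,7,8,9,10} 20
  7 to go: {4,5,6,7,8,9,10} 20
  8 to go: {3,4,5,6,7,8,9,10} 20
  9 to go: {1,3,4,5,6,7,8,9,10} 20  {2,3,4,5,6,7,8,9,10} 20
  if 0:i drops first: 40 orders
  if 1:u drops first: 20 orders
heap linearizations: 60

60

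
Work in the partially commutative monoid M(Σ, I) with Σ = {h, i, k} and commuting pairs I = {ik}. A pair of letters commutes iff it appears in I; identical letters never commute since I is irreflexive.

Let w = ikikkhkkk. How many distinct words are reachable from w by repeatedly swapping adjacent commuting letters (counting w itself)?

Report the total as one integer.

drop 0:i onto floor
drop 1:k onto floor
drop 2:i onto {0:i}
drop 3:k onto {1:k}
drop 4:k onto {3:k}
drop 5:h onto {2:i, 4:k}
drop 6:k onto {5:h}
drop 7:k onto {6:k}
drop 8:k onto {7:k}
ground layer = {0:i, 1:k}
drop-orders for the pieces not yet dropped (sum over which currently-grounded one goes next):
  1 to go: {8} 1
  2 to go: {7,8} 1
  3 to go: {6,7,8} 1
  4 to go: {5,6,7,8} 1
  5 to go: {2,5,6,7,8} 1  {4,5,6,7,8} 1
  6 to go: {0,2,5,6,7,8} 1  {2,4,5,6,7,8} 2  {3,4,5,6,7,8} 1
  7 to go: {0,2,4,5,6,7,8} 3  {1,3,4,5,6,7,8} 1  {2,3,4,5,6,7,8} 3
  if 0:i drops first: 4 orders
  if 1:k drops first: 6 orders
heap linearizations: 10

10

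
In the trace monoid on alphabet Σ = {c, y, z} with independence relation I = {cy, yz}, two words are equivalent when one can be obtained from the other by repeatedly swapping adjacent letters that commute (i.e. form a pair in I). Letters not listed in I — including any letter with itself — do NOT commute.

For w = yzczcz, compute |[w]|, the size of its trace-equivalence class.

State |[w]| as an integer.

piece 0:y — minimal
piece 1:z — minimal
piece 2:c rests on {1:z}
piece 3:z rests on {2:c}
piece 4:c rests on {3:z}
piece 5:z rests on {4:c}
minimal pieces: {0:y, 1:z}
ways to finish when only these pieces remain (= sum over removing one remaining piece with nothing left below it):
  1 left: {0}→1  {5}→1
  2 left: {0,5}→2  {4,5}→1
  3 left: {0,4,5}→3  {3,4,5}→1
  4 left: {0,3,4,5}→4  {2,3,4,5}→1
  placing 0:y first → 1 extensions
  placing 1:z first → 5 extensions
total linear extensions = 6

6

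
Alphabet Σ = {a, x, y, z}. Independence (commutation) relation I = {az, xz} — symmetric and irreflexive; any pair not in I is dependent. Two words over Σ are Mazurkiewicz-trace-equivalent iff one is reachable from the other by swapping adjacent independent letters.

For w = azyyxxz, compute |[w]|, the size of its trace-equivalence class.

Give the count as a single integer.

0(a) covers ∅
1(z) covers ∅
2(y) covers 0:a, 1:z
3(y) covers 2:y
4(x) covers 3:y
5(x) covers 4:x
6(z) covers 3:y
floor of heap: 0:a, 1:z
completions by unplaced set U, small U first (add the entries for U minus each lowest piece of U):
  |U|=1: {5}:1  {6}:1
  |U|=2: {4,5}:1  {5,6}:2
  |U|=3: {4,5,6}:3
  |U|=4: {3,4,5,6}:3
  |U|=5: {2,3,4,5,6}:3
  start at 0(a): 3
  start at 1(z): 3
sum over floor = 6

6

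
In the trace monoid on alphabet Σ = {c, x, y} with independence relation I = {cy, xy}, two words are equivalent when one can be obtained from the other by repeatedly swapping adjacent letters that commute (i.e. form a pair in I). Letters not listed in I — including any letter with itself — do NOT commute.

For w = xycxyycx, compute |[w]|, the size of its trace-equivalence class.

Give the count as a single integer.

0(x) covers ∅
1(y) covers ∅
2(c) covers 0:x
3(x) covers 2:c
4(y) covers 1:y
5(y) covers 4:y
6(c) covers 3:x
7(x) covers 6:c
floor of heap: 0:x, 1:y
completions by unplaced set U, small U first (add the entries for U minus each lowest piece of U):
  |U|=1: {5}:1  {7}:1
  |U|=2: {4,5}:1  {5,7}:2  {6,7}:1
  |U|=3: {1,4,5}:1  {3,6,7}:1  {4,5,7}:3  {5,6,7}:3
  |U|=4: {1,4,5,7}:4  {2,3,6,7}:1  {3,5,6,7}:4  {4,5,6,7}:6
  |U|=5: {0,2,3,6,7}:1  {1,4,5,6,7}:10  {2,3,5,6,7}:5  {3,4,5,6,7}:10
  |U|=6: {0,2,3,5,6,7}:6  {1,3,4,5,6,7}:20  {2,3,4,5,6,7}:15
  start at 0(x): 35
  start at 1(y): 21
sum over floor = 56

56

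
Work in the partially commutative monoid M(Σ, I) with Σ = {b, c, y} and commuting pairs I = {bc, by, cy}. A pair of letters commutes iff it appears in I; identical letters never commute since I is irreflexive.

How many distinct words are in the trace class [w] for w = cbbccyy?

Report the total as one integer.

piece 0:c — minimal
piece 1:b — minimal
piece 2:b rests on {1:b}
piece 3:c rests on {0:c}
piece 4:c rests on {3:c}
piece 5:y — minimal
piece 6:y rests on {5:y}
minimal pieces: {0:c, 1:b, 5:y}
ways to finish when only these pieces remain (= sum over removing one remaining piece with nothing left below it):
  1 left: {2}→1  {4}→1  {6}→1
  2 left: {1,2}→1  {2,4}→2  {2,6}→2  {3,4}→1  {4,6}→2  {5,6}→1
  3 left: {0,3,4}→1  {1,2,4}→3  {1,2,6}→3  {2,3,4}→3  {2,4,6}→6  {2,5,6}→3  {3,4,6}→3  {4,5,6}→3
  4 left: {0,2,3,4}→4  {0,3,4,6}→4  {1,2,3,4}→6  {1,2,4,6}→12  {1,2,5,6}→6  {2,3,4,6}→12  {2,4,5,6}→12  {3,4,5,6}→6
  5 left: {0,1,2,3,4}→10  {0,2,3,4,6}→20  {0,3,4,5,6}→10  {1,2,3,4,6}→30  {1,2,4,5,6}→30  {2,3,4,5,6}→30
  placing 0:c first → 90 extensions
  placing 1:b first → 60 extensions
  placing 5:y first → 60 extensions
total linear extensions = 210

210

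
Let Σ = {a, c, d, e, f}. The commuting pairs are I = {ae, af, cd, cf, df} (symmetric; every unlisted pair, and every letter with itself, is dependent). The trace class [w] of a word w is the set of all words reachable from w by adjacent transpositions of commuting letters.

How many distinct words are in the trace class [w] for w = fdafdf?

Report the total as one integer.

20

drop 0:f onto floor
drop 1:d onto floor
drop 2:a onto {1:d}
drop 3:f onto {0:f}
drop 4:d onto {2:a}
drop 5:f onto {3:f}
ground layer = {0:f, 1:d}
drop-orders for the pieces not yet dropped (sum over which currently-grounded one goes next):
  1 to go: {4} 1  {5} 1
  2 to go: {2,4} 1  {3,5} 1  {4,5} 2
  3 to go: {0,3,5} 1  {1,2,4} 1  {2,4,5} 3  {3,4,5} 3
  4 to go: {0,3,4,5} 4  {1,2,4,5} 4  {2,3,4,5} 6
  if 0:f drops first: 10 orders
  if 1:d drops first: 10 orders
heap linearizations: 20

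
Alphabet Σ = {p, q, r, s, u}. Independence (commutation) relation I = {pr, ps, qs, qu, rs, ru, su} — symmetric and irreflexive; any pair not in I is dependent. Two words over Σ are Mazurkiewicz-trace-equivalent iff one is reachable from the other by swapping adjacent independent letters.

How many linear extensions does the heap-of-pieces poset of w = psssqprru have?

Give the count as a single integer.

504

#0=p has no predecessor
#1=s has no predecessor
#2=s depends on [1:s]
#3=s depends on [2:s]
#4=q depends on [0:p]
#5=p depends on [4:q]
#6=r depends on [4:q]
#7=r depends on [6:r]
#8=u depends on [5:p]
sources: [0:p, 1:s]
N(rest) = Σ N(rest − s) over sources s of rest; N(one piece) = 1:
  size 1 → [3]=1  [7]=1  [8]=1
  size 2 → [2,3]=1  [3,7]=2  [3,8]=2  [5,8]=1  [6,7]=1  [7,8]=2
  size 3 → [1,2,3]=1  [2,3,7]=3  [2,3,8]=3  [3,5,8]=3  [3,6,7]=3  [3,7,8]=6  [5,7,8]=3  [6,7,8]=3
  size 4 → [1,2,3,7]=4  [1,2,3,8]=4  [2,3,5,8]=6  [2,3,6,7]=6  [2,3,7,8]=12  [3,5,7,8]=12  [3,6,7,8]=12  [5,6,7,8]=6
  size 5 → [1,2,3,5,8]=10  [1,2,3,6,7]=10  [1,2,3,7,8]=20  [2,3,5,7,8]=30  [2,3,6,7,8]=30  [3,5,6,7,8]=30  [4,5,6,7,8]=6
  size 6 → [0,4,5,6,7,8]=6  [1,2,3,5,7,8]=60  [1,2,3,6,7,8]=60  [2,3,5,6,7,8]=90  [3,4,5,6,7,8]=36
  size 7 → [0,3,4,5,6,7,8]=42  [1,2,3,5,6,7,8]=210  [2,3,4,5,6,7,8]=126
  first=0(p) contributes 336
  first=1(s) contributes 168
|[w]| = 504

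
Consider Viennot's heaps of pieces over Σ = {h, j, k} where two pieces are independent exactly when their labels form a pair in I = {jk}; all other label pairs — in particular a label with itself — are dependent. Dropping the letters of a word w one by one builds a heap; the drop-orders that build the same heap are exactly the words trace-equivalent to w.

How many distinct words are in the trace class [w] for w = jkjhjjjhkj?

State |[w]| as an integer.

piece 0:j — minimal
piece 1:k — minimal
piece 2:j rests on {0:j}
piece 3:h rests on {1:k, 2:j}
piece 4:j rests on {3:h}
piece 5:j rests on {4:j}
piece 6:j rests on {5:j}
piece 7:h rests on {6:j}
piece 8:k rests on {7:h}
piece 9:j rests on {7:h}
minimal pieces: {0:j, 1:k}
ways to finish when only these pieces remain (= sum over removing one remaining piece with nothing left below it):
  1 left: {8}→1  {9}→1
  2 left: {8,9}→2
  3 left: {7,8,9}→2
  4 left: {6,7,8,9}→2
  5 left: {5,6,7,8,9}→2
  6 left: {4,5,6,7,8,9}→2
  7 left: {3,4,5,6,7,8,9}→2
  8 left: {1,3,4,5,6,7,8,9}→2  {2,3,4,5,6,7,8,9}→2
  placing 0:j first → 4 extensions
  placing 1:k first → 2 extensions
total linear extensions = 6

6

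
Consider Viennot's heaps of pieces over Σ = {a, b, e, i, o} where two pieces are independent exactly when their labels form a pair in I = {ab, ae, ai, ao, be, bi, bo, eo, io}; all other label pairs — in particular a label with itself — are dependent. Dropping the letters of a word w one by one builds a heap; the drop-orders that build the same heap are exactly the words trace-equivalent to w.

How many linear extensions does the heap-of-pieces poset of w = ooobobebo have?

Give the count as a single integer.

#0=o has no predecessor
#1=o depends on [0:o]
#2=o depends on [1:o]
#3=b has no predecessor
#4=o depends on [2:o]
#5=b depends on [3:b]
#6=e has no predecessor
#7=b depends on [5:b]
#8=o depends on [4:o]
sources: [0:o, 3:b, 6:e]
N(rest) = Σ N(rest − s) over sources s of rest; N(one piece) = 1:
  size 1 → [6]=1  [7]=1  [8]=1
  size 2 → [4,8]=1  [5,7]=1  [6,7]=2  [6,8]=2  [7,8]=2
  size 3 → [2,4,8]=1  [3,5,7]=1  [4,6,8]=3  [4,7,8]=3  [5,6,7]=3  [5,7,8]=3  [6,7,8]=6
  size 4 → [1,2,4,8]=1  [2,4,6,8]=4  [2,4,7,8]=4  [3,5,6,7]=4  [3,5,7,8]=4  [4,5,7,8]=6  [4,6,7,8]=12  [5,6,7,8]=12
  size 5 → [0,1,2,4,8]=1  [1,2,4,6,8]=5  [1,2,4,7,8]=5  [2,4,5,7,8]=10  [2,4,6,7,8]=20  [3,4,5,7,8]=10  [3,5,6,7,8]=20  [4,5,6,7,8]=30
  size 6 → [0,1,2,4,6,8]=6  [0,1,2,4,7,8]=6  [1,2,4,5,7,8]=15  [1,2,4,6,7,8]=30  [2,3,4,5,7,8]=20  [2,4,5,6,7,8]=60  [3,4,5,6,7,8]=60
  size 7 → [0,1,2,4,5,7,8]=21  [0,1,2,4,6,7,8]=42  [1,2,3,4,5,7,8]=35  [1,2,4,5,6,7,8]=105  [2,3,4,5,6,7,8]=140
  first=0(o) contributes 280
  first=3(b) contributes 168
  first=6(e) contributes 56
|[w]| = 504

504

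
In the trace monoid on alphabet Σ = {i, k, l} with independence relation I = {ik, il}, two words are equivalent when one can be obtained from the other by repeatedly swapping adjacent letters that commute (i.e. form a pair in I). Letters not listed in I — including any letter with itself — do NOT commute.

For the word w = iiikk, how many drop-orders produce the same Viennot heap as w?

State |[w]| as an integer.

0(i) covers ∅
1(i) covers 0:i
2(i) covers 1:i
3(k) covers ∅
4(k) covers 3:k
floor of heap: 0:i, 3:k
completions by unplaced set U, small U first (add the entries for U minus each lowest piece of U):
  |U|=1: {2}:1  {4}:1
  |U|=2: {1,2}:1  {2,4}:2  {3,4}:1
  |U|=3: {0,1,2}:1  {1,2,4}:3  {2,3,4}:3
  start at 0(i): 6
  start at 3(k): 4
sum over floor = 10

10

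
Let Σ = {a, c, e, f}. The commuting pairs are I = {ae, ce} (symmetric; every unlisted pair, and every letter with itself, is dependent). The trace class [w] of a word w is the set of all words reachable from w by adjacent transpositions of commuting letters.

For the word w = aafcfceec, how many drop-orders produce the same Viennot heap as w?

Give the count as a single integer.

6

0(a) covers ∅
1(a) covers 0:a
2(f) covers 1:a
3(c) covers 2:f
4(f) covers 3:c
5(c) covers 4:f
6(e) covers 4:f
7(e) covers 6:e
8(c) covers 5:c
floor of heap: 0:a
completions by unplaced set U, small U first (add the entries for U minus each lowest piece of U):
  |U|=1: {7}:1  {8}:1
  |U|=2: {5,8}:1  {6,7}:1  {7,8}:2
  |U|=3: {5,7,8}:3  {6,7,8}:3
  |U|=4: {5,6,7,8}:6
  |U|=5: {4,5,6,7,8}:6
  |U|=6: {3,4,5,6,7,8}:6
  |U|=7: {2,3,4,5,6,7,8}:6
  start at 0(a): 6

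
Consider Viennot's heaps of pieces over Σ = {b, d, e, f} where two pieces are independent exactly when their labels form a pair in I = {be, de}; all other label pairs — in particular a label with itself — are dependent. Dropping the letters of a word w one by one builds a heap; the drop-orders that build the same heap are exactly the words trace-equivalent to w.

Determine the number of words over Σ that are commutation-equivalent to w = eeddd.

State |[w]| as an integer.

0(e) covers ∅
1(e) covers 0:e
2(d) covers ∅
3(d) covers 2:d
4(d) covers 3:d
floor of heap: 0:e, 2:d
completions by unplaced set U, small U first (add the entries for U minus each lowest piece of U):
  |U|=1: {1}:1  {4}:1
  |U|=2: {0,1}:1  {1,4}:2  {3,4}:1
  |U|=3: {0,1,4}:3  {1,3,4}:3  {2,3,4}:1
  start at 0(e): 4
  start at 2(d): 6
sum over floor = 10

10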